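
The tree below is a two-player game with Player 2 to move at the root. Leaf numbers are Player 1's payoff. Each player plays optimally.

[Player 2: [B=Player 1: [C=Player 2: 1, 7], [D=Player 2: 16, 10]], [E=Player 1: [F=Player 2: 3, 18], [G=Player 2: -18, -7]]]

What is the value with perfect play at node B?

10

C: min(1, 7) = 1
D: min(16, 10) = 10
B: max(1, 10) = 10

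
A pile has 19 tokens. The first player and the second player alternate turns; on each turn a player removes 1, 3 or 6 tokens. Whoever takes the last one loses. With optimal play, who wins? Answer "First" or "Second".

Mark each pile size as W (mover wins) or L (mover loses):
i:   0  1  2  3  4  5  6  7  8  9 10 11 12 13 14 15 16 17 18 19
     W  L  W  L  W  L  W  W  W  W  L  W  L  W  L  W  W  W  W  L
Position 19 is L, so the second player wins.

Second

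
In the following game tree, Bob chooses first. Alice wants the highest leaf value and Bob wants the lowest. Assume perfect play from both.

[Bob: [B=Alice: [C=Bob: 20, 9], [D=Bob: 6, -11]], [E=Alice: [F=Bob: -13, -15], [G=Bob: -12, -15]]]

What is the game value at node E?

F: min(-13, -15) = -15
G: min(-12, -15) = -15
E: max(-15, -15) = -15

-15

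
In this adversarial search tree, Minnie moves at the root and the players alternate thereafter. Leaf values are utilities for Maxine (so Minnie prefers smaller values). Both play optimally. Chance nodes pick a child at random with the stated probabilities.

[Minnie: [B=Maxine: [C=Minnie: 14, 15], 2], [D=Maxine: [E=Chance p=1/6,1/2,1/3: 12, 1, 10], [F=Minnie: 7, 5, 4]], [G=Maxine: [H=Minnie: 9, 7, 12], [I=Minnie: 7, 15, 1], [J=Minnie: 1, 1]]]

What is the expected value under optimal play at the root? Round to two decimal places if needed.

C (Minnie): min(14, 15) = 14
B (Maxine): max(14, 2) = 14
E (Chance): 1/6·12 + 1/2·1 + 1/3·10 = 5.83
F (Minnie): min(7, 5, 4) = 4
D (Maxine): max(5.83, 4) = 5.83
H (Minnie): min(9, 7, 12) = 7
I (Minnie): min(7, 15, 1) = 1
J (Minnie): min(1, 1) = 1
G (Maxine): max(7, 1, 1) = 7
Root (Minnie): min(14, 5.83, 7) = 5.83

5.83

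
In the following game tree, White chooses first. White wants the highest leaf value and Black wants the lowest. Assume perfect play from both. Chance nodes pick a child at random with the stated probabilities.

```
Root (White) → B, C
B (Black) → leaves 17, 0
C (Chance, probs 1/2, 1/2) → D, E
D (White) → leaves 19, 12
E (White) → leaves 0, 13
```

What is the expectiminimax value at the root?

16

B (Black): min(17, 0) = 0
D (White): max(19, 12) = 19
E (White): max(0, 13) = 13
C (Chance): 1/2·19 + 1/2·13 = 16
Root (White): max(0, 16) = 16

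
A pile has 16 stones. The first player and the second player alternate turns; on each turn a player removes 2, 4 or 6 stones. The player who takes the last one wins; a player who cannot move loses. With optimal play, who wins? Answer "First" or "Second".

Second

Mark each pile size as W (mover wins) or L (mover loses):
i:   0  1  2  3  4  5  6  7  8  9 10 11 12 13 14 15 16
     L  L  W  W  W  W  W  W  L  L  W  W  W  W  W  W  L
Position 16 is L, so the second player wins.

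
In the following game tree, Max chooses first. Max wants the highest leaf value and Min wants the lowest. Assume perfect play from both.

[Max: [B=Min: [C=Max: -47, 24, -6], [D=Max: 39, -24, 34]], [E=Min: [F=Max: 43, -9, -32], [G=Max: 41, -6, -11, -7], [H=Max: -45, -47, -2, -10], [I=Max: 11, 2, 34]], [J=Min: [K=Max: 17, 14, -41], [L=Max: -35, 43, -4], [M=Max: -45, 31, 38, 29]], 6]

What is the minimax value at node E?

-2

F: max(43, -9, -32) = 43
G: max(41, -6, -11, -7) = 41
H: max(-45, -47, -2, -10) = -2
I: max(11, 2, 34) = 34
E: min(43, 41, -2, 34) = -2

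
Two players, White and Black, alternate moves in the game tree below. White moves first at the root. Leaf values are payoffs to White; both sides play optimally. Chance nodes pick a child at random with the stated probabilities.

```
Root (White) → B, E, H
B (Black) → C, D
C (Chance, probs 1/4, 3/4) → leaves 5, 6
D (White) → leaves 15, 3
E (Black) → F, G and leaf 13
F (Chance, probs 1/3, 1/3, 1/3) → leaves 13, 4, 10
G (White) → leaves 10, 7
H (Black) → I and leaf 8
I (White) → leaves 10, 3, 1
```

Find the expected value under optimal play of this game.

9

C (Chance): 1/4·5 + 3/4·6 = 5.75
D (White): max(15, 3) = 15
B (Black): min(5.75, 15) = 5.75
F (Chance): 1/3·13 + 1/3·4 + 1/3·10 = 9
G (White): max(10, 7) = 10
E (Black): min(9, 10, 13) = 9
I (White): max(10, 3, 1) = 10
H (Black): min(10, 8) = 8
Root (White): max(5.75, 9, 8) = 9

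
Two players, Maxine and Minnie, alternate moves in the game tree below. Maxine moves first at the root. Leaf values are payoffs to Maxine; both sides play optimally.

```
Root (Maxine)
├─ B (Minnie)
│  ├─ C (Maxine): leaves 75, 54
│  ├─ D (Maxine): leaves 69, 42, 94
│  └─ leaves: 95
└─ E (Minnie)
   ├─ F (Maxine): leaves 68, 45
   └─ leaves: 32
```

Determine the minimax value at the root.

C (Maxine): max(75, 54) = 75
D (Maxine): max(69, 42, 94) = 94
B (Minnie): min(75, 94, 95) = 75
F (Maxine): max(68, 45) = 68
E (Minnie): min(68, 32) = 32
Root (Maxine): max(75, 32) = 75

75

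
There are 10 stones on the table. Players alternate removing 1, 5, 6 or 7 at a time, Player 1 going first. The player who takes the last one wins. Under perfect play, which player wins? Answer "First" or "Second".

First

Positions where the player to move wins (W) vs loses (L):
i:   0  1  2  3  4  5  6  7  8  9 10
     L  W  L  W  L  W  W  W  W  W  W
Position 10 is W, so the first player wins.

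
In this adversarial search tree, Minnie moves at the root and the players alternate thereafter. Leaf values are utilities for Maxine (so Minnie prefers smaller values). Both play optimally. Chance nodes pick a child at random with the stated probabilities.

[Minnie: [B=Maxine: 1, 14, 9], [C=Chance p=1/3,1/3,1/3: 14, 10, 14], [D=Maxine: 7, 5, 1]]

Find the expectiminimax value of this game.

B (Maxine): max(1, 14, 9) = 14
C (Chance): 1/3·14 + 1/3·10 + 1/3·14 = 12.67
D (Maxine): max(7, 5, 1) = 7
Root (Minnie): min(14, 12.67, 7) = 7

7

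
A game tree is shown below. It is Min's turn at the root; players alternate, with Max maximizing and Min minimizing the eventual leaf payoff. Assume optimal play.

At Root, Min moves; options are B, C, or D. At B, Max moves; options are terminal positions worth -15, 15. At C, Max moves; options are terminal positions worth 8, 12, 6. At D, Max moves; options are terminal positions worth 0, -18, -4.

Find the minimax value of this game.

0

B (Max): max(-15, 15) = 15
C (Max): max(8, 12, 6) = 12
D (Max): max(0, -18, -4) = 0
Root (Min): min(15, 12, 0) = 0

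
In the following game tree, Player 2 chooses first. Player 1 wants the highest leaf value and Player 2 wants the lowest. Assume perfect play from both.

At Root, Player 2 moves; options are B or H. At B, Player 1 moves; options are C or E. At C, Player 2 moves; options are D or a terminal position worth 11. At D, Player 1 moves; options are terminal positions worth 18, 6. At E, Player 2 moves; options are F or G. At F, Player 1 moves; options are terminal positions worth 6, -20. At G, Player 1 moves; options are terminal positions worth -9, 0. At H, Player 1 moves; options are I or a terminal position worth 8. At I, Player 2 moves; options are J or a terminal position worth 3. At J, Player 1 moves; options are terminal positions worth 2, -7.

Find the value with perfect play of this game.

8

D (Player 1): max(18, 6) = 18
C (Player 2): min(18, 11) = 11
F (Player 1): max(6, -20) = 6
G (Player 1): max(-9, 0) = 0
E (Player 2): min(6, 0) = 0
B (Player 1): max(11, 0) = 11
J (Player 1): max(2, -7) = 2
I (Player 2): min(2, 3) = 2
H (Player 1): max(2, 8) = 8
Root (Player 2): min(11, 8) = 8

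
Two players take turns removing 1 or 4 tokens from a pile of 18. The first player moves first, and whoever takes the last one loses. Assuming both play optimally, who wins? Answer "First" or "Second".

Second

W/L table (W = player to move can force a win):
i:   0  1  2  3  4  5  6  7  8  9 10 11 12 13 14 15 16 17 18
     W  L  W  L  W  W  L  W  L  W  W  L  W  L  W  W  L  W  L
Position 18 is L, so the second player wins.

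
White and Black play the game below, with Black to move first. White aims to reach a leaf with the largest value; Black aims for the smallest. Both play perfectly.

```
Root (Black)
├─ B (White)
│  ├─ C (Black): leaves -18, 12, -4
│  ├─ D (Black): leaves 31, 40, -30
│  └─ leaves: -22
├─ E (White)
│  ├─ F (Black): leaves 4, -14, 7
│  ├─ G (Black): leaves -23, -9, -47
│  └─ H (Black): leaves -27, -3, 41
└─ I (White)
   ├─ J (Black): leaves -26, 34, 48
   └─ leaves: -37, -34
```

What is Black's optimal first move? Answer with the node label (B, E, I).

I

C (Black): min(-18, 12, -4) = -18
D (Black): min(31, 40, -30) = -30
B (White): max(-18, -30, -22) = -18
F (Black): min(4, -14, 7) = -14
G (Black): min(-23, -9, -47) = -47
H (Black): min(-27, -3, 41) = -27
E (White): max(-14, -47, -27) = -14
J (Black): min(-26, 34, 48) = -26
I (White): max(-26, -37, -34) = -26
Root (Black): min(-18, -14, -26) = -26
Black picks the child with the lowest value: I (value -26).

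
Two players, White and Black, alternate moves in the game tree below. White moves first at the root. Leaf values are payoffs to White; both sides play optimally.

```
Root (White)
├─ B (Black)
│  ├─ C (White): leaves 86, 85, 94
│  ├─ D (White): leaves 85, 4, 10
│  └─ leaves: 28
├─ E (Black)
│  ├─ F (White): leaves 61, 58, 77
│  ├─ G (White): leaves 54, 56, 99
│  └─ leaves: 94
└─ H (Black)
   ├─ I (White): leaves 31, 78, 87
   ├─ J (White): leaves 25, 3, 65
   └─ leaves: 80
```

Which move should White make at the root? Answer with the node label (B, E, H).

C (White): max(86, 85, 94) = 94
D (White): max(85, 4, 10) = 85
B (Black): min(94, 85, 28) = 28
F (White): max(61, 58, 77) = 77
G (White): max(54, 56, 99) = 99
E (Black): min(77, 99, 94) = 77
I (White): max(31, 78, 87) = 87
J (White): max(25, 3, 65) = 65
H (Black): min(87, 65, 80) = 65
Root (White): max(28, 77, 65) = 77
White picks the child with the highest value: E (value 77).

E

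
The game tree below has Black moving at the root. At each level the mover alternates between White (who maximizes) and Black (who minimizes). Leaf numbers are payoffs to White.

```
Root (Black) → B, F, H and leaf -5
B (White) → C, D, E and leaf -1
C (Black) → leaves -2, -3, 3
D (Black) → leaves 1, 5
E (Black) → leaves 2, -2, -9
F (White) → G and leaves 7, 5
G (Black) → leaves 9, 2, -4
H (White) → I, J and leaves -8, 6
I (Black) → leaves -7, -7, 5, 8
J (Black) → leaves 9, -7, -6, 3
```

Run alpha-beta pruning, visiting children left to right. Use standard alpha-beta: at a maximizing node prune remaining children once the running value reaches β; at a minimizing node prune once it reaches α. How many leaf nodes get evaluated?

C [α=-∞,β=+∞]: v=-3
D [α=-3,β=+∞]: v=1
E [α=1,β=+∞]: v=-2 after child 2 ≤ α → α-cutoff, skip 1
B [α=-∞,β=+∞]: v=1
G [α=-∞,β=1]: v=-4
F [α=-∞,β=1]: v=7 after child 2 ≥ β → β-cutoff, skip 1
I [α=-∞,β=1]: v=-7
J [α=-7,β=1]: v=-7 after child 2 ≤ α → α-cutoff, skip 2
H [α=-∞,β=1]: v=6
Root [α=-∞,β=+∞]: v=-5
Leaves evaluated: 21 of 25.

21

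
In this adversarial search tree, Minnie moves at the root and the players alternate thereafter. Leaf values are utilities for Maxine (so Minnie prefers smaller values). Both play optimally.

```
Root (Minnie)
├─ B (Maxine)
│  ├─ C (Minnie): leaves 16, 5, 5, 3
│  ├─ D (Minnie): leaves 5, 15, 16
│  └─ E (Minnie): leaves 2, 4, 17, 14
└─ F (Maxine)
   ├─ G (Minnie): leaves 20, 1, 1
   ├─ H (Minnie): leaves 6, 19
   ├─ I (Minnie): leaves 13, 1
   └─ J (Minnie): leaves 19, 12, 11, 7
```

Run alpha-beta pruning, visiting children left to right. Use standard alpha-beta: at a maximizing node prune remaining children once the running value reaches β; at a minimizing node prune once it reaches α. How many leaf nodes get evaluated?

C [α=-∞,β=+∞]: v=3
D [α=3,β=+∞]: v=5
E [α=5,β=+∞]: v=2 after child 1 ≤ α → α-cutoff, skip 3
B [α=-∞,β=+∞]: v=5
G [α=-∞,β=5]: v=1
H [α=1,β=5]: v=6
F [α=-∞,β=5]: v=6 after child 2 ≥ β → β-cutoff, skip 2
Root [α=-∞,β=+∞]: v=5
Leaves evaluated: 13 of 22.

13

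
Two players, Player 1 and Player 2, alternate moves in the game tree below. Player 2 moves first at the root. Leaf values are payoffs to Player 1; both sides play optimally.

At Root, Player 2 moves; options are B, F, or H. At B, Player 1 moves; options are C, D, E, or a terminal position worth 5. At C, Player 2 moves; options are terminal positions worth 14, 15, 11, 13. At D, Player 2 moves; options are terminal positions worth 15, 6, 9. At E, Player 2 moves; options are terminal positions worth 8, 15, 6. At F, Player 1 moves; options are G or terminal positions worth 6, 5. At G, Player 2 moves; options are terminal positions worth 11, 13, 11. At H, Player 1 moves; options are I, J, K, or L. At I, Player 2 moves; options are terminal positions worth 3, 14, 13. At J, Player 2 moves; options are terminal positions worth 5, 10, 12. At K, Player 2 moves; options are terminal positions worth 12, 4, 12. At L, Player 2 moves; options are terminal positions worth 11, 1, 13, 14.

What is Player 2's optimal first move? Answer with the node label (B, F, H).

H

C (Player 2): min(14, 15, 11, 13) = 11
D (Player 2): min(15, 6, 9) = 6
E (Player 2): min(8, 15, 6) = 6
B (Player 1): max(11, 6, 6, 5) = 11
G (Player 2): min(11, 13, 11) = 11
F (Player 1): max(11, 6, 5) = 11
I (Player 2): min(3, 14, 13) = 3
J (Player 2): min(5, 10, 12) = 5
K (Player 2): min(12, 4, 12) = 4
L (Player 2): min(11, 1, 13, 14) = 1
H (Player 1): max(3, 5, 4, 1) = 5
Root (Player 2): min(11, 11, 5) = 5
Player 2 picks the child with the lowest value: H (value 5).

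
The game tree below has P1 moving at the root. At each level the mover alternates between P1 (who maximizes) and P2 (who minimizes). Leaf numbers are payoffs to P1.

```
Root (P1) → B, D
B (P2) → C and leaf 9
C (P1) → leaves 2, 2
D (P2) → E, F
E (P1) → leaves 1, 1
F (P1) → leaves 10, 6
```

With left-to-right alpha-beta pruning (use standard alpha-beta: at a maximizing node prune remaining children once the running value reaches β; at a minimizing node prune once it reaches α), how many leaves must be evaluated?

5

C [α=-∞,β=+∞]: v=2
B [α=-∞,β=+∞]: v=2
E [α=2,β=+∞]: v=1
D [α=2,β=+∞]: v=1 after child 1 ≤ α → α-cutoff, skip 1
Root [α=-∞,β=+∞]: v=2
Leaves evaluated: 5 of 7.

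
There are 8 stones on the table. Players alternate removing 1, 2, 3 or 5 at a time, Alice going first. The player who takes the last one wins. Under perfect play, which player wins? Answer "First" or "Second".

Second

Compute winning (W) and losing (L) positions by backward induction:
i:   0  1  2  3  4  5  6  7  8
     L  W  W  W  L  W  W  W  L
Position 8 is L, so the second player wins.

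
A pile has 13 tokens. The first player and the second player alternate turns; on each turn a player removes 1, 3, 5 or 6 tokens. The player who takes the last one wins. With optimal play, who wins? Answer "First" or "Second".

i:   0  1  2  3  4  5  6  7  8  9 10 11 12 13
     L  W  L  W  L  W  W  W  W  W  W  L  W  L
Position 13 is L, so the second player wins.

Second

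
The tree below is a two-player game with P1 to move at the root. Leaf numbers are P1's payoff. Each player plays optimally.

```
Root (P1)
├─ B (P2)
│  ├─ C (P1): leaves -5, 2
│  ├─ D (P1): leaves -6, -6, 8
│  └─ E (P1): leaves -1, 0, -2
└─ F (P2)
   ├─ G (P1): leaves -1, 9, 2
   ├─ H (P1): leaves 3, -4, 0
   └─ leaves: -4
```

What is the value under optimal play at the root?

0

C (P1): max(-5, 2) = 2
D (P1): max(-6, -6, 8) = 8
E (P1): max(-1, 0, -2) = 0
B (P2): min(2, 8, 0) = 0
G (P1): max(-1, 9, 2) = 9
H (P1): max(3, -4, 0) = 3
F (P2): min(9, 3, -4) = -4
Root (P1): max(0, -4) = 0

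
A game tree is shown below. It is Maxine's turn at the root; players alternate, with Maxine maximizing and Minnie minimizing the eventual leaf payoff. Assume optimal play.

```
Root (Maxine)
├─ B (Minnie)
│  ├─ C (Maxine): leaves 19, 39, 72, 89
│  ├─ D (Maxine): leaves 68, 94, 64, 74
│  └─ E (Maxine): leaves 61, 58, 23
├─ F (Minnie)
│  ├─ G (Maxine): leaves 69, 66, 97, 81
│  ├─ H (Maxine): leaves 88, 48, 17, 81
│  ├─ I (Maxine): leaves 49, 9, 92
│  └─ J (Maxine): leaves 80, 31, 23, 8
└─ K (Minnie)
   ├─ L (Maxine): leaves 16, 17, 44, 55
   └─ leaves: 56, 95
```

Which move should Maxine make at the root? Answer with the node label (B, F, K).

C (Maxine): max(19, 39, 72, 89) = 89
D (Maxine): max(68, 94, 64, 74) = 94
E (Maxine): max(61, 58, 23) = 61
B (Minnie): min(89, 94, 61) = 61
G (Maxine): max(69, 66, 97, 81) = 97
H (Maxine): max(88, 48, 17, 81) = 88
I (Maxine): max(49, 9, 92) = 92
J (Maxine): max(80, 31, 23, 8) = 80
F (Minnie): min(97, 88, 92, 80) = 80
L (Maxine): max(16, 17, 44, 55) = 55
K (Minnie): min(55, 56, 95) = 55
Root (Maxine): max(61, 80, 55) = 80
Maxine picks the child with the highest value: F (value 80).

F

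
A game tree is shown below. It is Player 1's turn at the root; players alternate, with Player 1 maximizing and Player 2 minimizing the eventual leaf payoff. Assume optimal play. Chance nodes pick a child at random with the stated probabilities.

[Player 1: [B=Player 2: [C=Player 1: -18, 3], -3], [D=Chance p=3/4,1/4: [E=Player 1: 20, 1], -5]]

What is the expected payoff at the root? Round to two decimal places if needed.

13.75

C (Player 1): max(-18, 3) = 3
B (Player 2): min(3, -3) = -3
E (Player 1): max(20, 1) = 20
D (Chance): 3/4·20 + 1/4·-5 = 13.75
Root (Player 1): max(-3, 13.75) = 13.75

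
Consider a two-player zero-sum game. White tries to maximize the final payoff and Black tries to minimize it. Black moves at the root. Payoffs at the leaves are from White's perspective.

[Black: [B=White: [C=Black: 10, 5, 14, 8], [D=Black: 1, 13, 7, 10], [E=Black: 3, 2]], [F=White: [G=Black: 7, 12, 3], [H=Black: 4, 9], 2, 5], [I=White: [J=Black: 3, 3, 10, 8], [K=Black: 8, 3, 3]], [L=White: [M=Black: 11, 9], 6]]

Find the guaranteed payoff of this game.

3

C (Black): min(10, 5, 14, 8) = 5
D (Black): min(1, 13, 7, 10) = 1
E (Black): min(3, 2) = 2
B (White): max(5, 1, 2) = 5
G (Black): min(7, 12, 3) = 3
H (Black): min(4, 9) = 4
F (White): max(3, 4, 2, 5) = 5
J (Black): min(3, 3, 10, 8) = 3
K (Black): min(8, 3, 3) = 3
I (White): max(3, 3) = 3
M (Black): min(11, 9) = 9
L (White): max(9, 6) = 9
Root (Black): min(5, 5, 3, 9) = 3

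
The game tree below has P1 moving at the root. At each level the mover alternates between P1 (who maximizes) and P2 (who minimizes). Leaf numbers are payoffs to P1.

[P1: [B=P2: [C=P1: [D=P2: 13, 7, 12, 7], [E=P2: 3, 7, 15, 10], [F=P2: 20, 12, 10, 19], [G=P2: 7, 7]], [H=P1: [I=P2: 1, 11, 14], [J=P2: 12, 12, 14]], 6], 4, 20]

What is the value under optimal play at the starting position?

20

D (P2): min(13, 7, 12, 7) = 7
E (P2): min(3, 7, 15, 10) = 3
F (P2): min(20, 12, 10, 19) = 10
G (P2): min(7, 7) = 7
C (P1): max(7, 3, 10, 7) = 10
I (P2): min(1, 11, 14) = 1
J (P2): min(12, 12, 14) = 12
H (P1): max(1, 12) = 12
B (P2): min(10, 12, 6) = 6
Root (P1): max(6, 4, 20) = 20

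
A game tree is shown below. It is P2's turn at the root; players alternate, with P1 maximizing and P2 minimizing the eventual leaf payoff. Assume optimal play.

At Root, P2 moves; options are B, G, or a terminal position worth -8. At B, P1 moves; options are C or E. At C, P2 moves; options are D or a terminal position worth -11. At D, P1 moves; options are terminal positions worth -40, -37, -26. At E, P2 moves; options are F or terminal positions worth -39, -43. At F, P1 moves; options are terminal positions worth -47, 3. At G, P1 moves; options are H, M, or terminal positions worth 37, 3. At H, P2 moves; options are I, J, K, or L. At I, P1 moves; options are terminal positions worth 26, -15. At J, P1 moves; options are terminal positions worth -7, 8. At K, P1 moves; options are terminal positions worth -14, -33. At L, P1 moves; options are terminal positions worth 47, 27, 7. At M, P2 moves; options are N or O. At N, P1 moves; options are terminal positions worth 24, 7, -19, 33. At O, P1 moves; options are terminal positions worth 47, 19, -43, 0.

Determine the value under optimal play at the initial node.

-26

D (P1): max(-40, -37, -26) = -26
C (P2): min(-26, -11) = -26
F (P1): max(-47, 3) = 3
E (P2): min(3, -39, -43) = -43
B (P1): max(-26, -43) = -26
I (P1): max(26, -15) = 26
J (P1): max(-7, 8) = 8
K (P1): max(-14, -33) = -14
L (P1): max(47, 27, 7) = 47
H (P2): min(26, 8, -14, 47) = -14
N (P1): max(24, 7, -19, 33) = 33
O (P1): max(47, 19, -43, 0) = 47
M (P2): min(33, 47) = 33
G (P1): max(-14, 33, 37, 3) = 37
Root (P2): min(-26, 37, -8) = -26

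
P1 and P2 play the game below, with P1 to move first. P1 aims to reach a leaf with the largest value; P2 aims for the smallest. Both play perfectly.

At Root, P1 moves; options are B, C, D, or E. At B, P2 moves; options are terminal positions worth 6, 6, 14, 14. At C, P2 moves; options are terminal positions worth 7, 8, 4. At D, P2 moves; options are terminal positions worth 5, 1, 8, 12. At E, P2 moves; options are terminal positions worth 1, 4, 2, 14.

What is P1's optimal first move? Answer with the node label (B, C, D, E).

B

B (P2): min(6, 6, 14, 14) = 6
C (P2): min(7, 8, 4) = 4
D (P2): min(5, 1, 8, 12) = 1
E (P2): min(1, 4, 2, 14) = 1
Root (P1): max(6, 4, 1, 1) = 6
P1 picks the child with the highest value: B (value 6).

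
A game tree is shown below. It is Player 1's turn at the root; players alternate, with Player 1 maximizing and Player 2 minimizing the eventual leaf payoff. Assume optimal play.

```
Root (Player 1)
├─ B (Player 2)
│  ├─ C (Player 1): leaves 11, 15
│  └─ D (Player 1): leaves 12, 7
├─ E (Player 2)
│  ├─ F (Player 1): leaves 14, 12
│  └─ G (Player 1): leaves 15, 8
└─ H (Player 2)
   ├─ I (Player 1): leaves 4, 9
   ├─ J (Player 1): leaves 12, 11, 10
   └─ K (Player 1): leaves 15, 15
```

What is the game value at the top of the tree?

C (Player 1): max(11, 15) = 15
D (Player 1): max(12, 7) = 12
B (Player 2): min(15, 12) = 12
F (Player 1): max(14, 12) = 14
G (Player 1): max(15, 8) = 15
E (Player 2): min(14, 15) = 14
I (Player 1): max(4, 9) = 9
J (Player 1): max(12, 11, 10) = 12
K (Player 1): max(15, 15) = 15
H (Player 2): min(9, 12, 15) = 9
Root (Player 1): max(12, 14, 9) = 14

14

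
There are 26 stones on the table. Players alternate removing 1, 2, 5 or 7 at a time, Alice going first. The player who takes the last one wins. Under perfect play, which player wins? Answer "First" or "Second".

First

Mark each pile size as W (mover wins) or L (mover loses):
i:   0  1  2  3  4  5  6  7  8  9 10 11 12 13 14 15 16 17 18 19 20 21 22 23 24 25 26
     L  W  W  L  W  W  L  W  W  L  W  W  L  W  W  L  W  W  L  W  W  L  W  W  L  W  W
Position 26 is W, so the first player wins.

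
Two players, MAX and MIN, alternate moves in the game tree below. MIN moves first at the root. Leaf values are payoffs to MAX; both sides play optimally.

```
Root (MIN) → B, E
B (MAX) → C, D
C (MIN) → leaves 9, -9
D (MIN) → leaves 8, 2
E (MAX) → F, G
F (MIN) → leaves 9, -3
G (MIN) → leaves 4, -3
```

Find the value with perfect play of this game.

C (MIN): min(9, -9) = -9
D (MIN): min(8, 2) = 2
B (MAX): max(-9, 2) = 2
F (MIN): min(9, -3) = -3
G (MIN): min(4, -3) = -3
E (MAX): max(-3, -3) = -3
Root (MIN): min(2, -3) = -3

-3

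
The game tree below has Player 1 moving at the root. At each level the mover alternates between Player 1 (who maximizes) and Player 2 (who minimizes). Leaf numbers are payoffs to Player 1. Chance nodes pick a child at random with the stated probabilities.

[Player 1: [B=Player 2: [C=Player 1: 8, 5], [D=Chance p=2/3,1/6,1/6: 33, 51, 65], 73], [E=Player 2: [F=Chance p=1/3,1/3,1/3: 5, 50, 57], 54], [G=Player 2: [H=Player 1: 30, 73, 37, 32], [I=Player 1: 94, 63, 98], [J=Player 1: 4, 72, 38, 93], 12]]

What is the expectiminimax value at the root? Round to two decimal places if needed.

C (Player 1): max(8, 5) = 8
D (Chance): 2/3·33 + 1/6·51 + 1/6·65 = 41.33
B (Player 2): min(8, 41.33, 73) = 8
F (Chance): 1/3·5 + 1/3·50 + 1/3·57 = 37.33
E (Player 2): min(37.33, 54) = 37.33
H (Player 1): max(30, 73, 37, 32) = 73
I (Player 1): max(94, 63, 98) = 98
J (Player 1): max(4, 72, 38, 93) = 93
G (Player 2): min(73, 98, 93, 12) = 12
Root (Player 1): max(8, 37.33, 12) = 37.33

37.33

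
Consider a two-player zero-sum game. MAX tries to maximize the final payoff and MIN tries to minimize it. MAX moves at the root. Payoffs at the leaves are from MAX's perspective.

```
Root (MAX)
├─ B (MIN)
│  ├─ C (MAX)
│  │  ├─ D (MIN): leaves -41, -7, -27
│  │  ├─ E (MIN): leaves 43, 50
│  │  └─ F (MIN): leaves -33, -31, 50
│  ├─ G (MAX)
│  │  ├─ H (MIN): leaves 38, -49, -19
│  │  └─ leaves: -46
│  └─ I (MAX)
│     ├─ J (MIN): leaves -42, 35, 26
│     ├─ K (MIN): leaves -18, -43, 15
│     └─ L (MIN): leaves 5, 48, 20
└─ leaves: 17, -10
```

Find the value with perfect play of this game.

D (MIN): min(-41, -7, -27) = -41
E (MIN): min(43, 50) = 43
F (MIN): min(-33, -31, 50) = -33
C (MAX): max(-41, 43, -33) = 43
H (MIN): min(38, -49, -19) = -49
G (MAX): max(-49, -46) = -46
J (MIN): min(-42, 35, 26) = -42
K (MIN): min(-18, -43, 15) = -43
L (MIN): min(5, 48, 20) = 5
I (MAX): max(-42, -43, 5) = 5
B (MIN): min(43, -46, 5) = -46
Root (MAX): max(-46, 17, -10) = 17

17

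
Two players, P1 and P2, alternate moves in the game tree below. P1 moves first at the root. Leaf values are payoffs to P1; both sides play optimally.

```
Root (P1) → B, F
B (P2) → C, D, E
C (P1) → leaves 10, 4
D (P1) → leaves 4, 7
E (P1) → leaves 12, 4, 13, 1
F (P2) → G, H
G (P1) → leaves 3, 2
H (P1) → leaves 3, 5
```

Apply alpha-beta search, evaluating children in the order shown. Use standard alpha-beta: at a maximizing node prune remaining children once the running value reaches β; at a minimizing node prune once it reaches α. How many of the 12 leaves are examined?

C [α=-∞,β=+∞]: v=10
D [α=-∞,β=10]: v=7
E [α=-∞,β=7]: v=12 after child 1 ≥ β → β-cutoff, skip 3
B [α=-∞,β=+∞]: v=7
G [α=7,β=+∞]: v=3
F [α=7,β=+∞]: v=3 after child 1 ≤ α → α-cutoff, skip 1
Root [α=-∞,β=+∞]: v=7
Leaves evaluated: 7 of 12.

7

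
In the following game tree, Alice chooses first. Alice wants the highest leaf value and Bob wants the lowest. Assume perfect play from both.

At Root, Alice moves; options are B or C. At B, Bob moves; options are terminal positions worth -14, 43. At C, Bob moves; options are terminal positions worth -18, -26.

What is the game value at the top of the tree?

-14

B (Bob): min(-14, 43) = -14
C (Bob): min(-18, -26) = -26
Root (Alice): max(-14, -26) = -14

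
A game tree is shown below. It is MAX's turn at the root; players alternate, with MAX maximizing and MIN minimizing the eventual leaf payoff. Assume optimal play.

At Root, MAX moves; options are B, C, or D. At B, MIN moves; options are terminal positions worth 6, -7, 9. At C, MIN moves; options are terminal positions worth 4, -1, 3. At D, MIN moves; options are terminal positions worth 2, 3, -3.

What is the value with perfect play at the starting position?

-1

B (MIN): min(6, -7, 9) = -7
C (MIN): min(4, -1, 3) = -1
D (MIN): min(2, 3, -3) = -3
Root (MAX): max(-7, -1, -3) = -1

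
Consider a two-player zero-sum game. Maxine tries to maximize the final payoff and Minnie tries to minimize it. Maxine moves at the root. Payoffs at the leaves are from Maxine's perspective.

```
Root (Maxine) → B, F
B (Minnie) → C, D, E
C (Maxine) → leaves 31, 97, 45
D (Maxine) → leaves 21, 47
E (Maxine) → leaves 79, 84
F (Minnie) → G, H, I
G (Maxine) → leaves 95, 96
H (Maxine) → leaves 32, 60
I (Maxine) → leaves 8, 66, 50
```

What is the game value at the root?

C (Maxine): max(31, 97, 45) = 97
D (Maxine): max(21, 47) = 47
E (Maxine): max(79, 84) = 84
B (Minnie): min(97, 47, 84) = 47
G (Maxine): max(95, 96) = 96
H (Maxine): max(32, 60) = 60
I (Maxine): max(8, 66, 50) = 66
F (Minnie): min(96, 60, 66) = 60
Root (Maxine): max(47, 60) = 60

60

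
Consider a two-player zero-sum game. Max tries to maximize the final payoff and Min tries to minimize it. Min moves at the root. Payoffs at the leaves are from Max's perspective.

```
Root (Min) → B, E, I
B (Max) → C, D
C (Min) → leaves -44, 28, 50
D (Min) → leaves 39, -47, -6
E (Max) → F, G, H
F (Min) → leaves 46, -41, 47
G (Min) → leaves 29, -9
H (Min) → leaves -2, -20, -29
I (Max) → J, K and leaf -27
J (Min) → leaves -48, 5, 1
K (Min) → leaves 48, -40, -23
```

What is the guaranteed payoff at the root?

-44

C (Min): min(-44, 28, 50) = -44
D (Min): min(39, -47, -6) = -47
B (Max): max(-44, -47) = -44
F (Min): min(46, -41, 47) = -41
G (Min): min(29, -9) = -9
H (Min): min(-2, -20, -29) = -29
E (Max): max(-41, -9, -29) = -9
J (Min): min(-48, 5, 1) = -48
K (Min): min(48, -40, -23) = -40
I (Max): max(-48, -40, -27) = -27
Root (Min): min(-44, -9, -27) = -44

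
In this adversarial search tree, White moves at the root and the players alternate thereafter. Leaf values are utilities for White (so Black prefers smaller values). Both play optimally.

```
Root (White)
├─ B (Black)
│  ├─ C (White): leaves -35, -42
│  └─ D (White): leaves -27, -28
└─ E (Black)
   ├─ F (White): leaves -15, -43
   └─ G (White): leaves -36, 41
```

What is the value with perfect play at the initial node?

C (White): max(-35, -42) = -35
D (White): max(-27, -28) = -27
B (Black): min(-35, -27) = -35
F (White): max(-15, -43) = -15
G (White): max(-36, 41) = 41
E (Black): min(-15, 41) = -15
Root (White): max(-35, -15) = -15

-15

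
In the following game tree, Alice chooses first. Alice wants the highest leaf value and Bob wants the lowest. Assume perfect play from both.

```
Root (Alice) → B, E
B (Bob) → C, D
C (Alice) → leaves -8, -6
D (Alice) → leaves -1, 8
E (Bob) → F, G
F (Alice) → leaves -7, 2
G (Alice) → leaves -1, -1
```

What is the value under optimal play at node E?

-1

F: max(-7, 2) = 2
G: max(-1, -1) = -1
E: min(2, -1) = -1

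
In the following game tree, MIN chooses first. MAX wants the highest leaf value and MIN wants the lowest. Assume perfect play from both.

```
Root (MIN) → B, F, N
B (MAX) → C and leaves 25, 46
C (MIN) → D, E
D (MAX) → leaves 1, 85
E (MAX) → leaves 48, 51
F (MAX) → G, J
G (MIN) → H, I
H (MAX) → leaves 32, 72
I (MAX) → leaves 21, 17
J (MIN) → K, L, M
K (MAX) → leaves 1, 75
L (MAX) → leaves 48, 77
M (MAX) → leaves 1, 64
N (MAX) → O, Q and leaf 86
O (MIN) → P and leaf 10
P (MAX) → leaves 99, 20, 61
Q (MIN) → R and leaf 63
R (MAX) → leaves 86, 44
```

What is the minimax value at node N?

86

P: max(99, 20, 61) = 99
O: min(99, 10) = 10
R: max(86, 44) = 86
Q: min(86, 63) = 63
N: max(10, 63, 86) = 86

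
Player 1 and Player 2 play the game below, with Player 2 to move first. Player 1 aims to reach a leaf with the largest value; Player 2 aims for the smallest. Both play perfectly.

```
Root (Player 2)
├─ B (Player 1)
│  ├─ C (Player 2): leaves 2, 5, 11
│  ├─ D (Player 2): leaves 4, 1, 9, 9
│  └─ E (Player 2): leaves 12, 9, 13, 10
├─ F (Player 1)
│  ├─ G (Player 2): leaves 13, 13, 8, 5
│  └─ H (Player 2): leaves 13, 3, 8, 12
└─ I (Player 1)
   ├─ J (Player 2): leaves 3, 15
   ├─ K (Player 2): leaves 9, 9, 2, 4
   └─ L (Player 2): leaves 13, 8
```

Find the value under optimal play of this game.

C (Player 2): min(2, 5, 11) = 2
D (Player 2): min(4, 1, 9, 9) = 1
E (Player 2): min(12, 9, 13, 10) = 9
B (Player 1): max(2, 1, 9) = 9
G (Player 2): min(13, 13, 8, 5) = 5
H (Player 2): min(13, 3, 8, 12) = 3
F (Player 1): max(5, 3) = 5
J (Player 2): min(3, 15) = 3
K (Player 2): min(9, 9, 2, 4) = 2
L (Player 2): min(13, 8) = 8
I (Player 1): max(3, 2, 8) = 8
Root (Player 2): min(9, 5, 8) = 5

5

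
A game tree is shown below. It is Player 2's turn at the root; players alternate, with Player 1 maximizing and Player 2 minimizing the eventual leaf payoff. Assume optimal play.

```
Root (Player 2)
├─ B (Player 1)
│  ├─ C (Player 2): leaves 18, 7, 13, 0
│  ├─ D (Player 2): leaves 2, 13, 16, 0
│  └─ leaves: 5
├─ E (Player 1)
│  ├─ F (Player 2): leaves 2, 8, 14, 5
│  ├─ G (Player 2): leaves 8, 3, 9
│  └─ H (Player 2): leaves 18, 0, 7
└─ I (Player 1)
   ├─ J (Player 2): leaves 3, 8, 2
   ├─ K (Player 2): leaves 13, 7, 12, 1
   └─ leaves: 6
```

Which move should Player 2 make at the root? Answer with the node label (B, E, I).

C (Player 2): min(18, 7, 13, 0) = 0
D (Player 2): min(2, 13, 16, 0) = 0
B (Player 1): max(0, 0, 5) = 5
F (Player 2): min(2, 8, 14, 5) = 2
G (Player 2): min(8, 3, 9) = 3
H (Player 2): min(18, 0, 7) = 0
E (Player 1): max(2, 3, 0) = 3
J (Player 2): min(3, 8, 2) = 2
K (Player 2): min(13, 7, 12, 1) = 1
I (Player 1): max(2, 1, 6) = 6
Root (Player 2): min(5, 3, 6) = 3
Player 2 picks the child with the lowest value: E (value 3).

E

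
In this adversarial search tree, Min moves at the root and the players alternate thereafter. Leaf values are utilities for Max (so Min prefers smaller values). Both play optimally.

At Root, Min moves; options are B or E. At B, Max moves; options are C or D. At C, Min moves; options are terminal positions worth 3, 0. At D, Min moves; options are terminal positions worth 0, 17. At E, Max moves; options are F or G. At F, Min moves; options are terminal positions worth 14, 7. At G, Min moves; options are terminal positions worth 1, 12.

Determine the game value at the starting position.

0

C (Min): min(3, 0) = 0
D (Min): min(0, 17) = 0
B (Max): max(0, 0) = 0
F (Min): min(14, 7) = 7
G (Min): min(1, 12) = 1
E (Max): max(7, 1) = 7
Root (Min): min(0, 7) = 0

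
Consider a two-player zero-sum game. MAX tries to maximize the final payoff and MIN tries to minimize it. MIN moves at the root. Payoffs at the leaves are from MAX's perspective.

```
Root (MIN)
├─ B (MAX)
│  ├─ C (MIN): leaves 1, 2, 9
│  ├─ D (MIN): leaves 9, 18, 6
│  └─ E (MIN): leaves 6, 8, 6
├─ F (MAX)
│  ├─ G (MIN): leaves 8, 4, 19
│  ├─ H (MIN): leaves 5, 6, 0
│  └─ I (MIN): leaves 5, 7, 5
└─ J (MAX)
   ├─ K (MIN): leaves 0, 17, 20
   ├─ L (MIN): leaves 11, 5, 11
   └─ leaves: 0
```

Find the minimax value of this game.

C (MIN): min(1, 2, 9) = 1
D (MIN): min(9, 18, 6) = 6
E (MIN): min(6, 8, 6) = 6
B (MAX): max(1, 6, 6) = 6
G (MIN): min(8, 4, 19) = 4
H (MIN): min(5, 6, 0) = 0
I (MIN): min(5, 7, 5) = 5
F (MAX): max(4, 0, 5) = 5
K (MIN): min(0, 17, 20) = 0
L (MIN): min(11, 5, 11) = 5
J (MAX): max(0, 5, 0) = 5
Root (MIN): min(6, 5, 5) = 5

5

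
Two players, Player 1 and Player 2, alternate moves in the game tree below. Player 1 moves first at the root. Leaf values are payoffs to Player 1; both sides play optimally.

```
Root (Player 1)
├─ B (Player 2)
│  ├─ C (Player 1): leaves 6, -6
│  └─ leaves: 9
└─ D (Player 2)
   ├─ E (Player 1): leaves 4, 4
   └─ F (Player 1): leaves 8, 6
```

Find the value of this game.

6

C (Player 1): max(6, -6) = 6
B (Player 2): min(6, 9) = 6
E (Player 1): max(4, 4) = 4
F (Player 1): max(8, 6) = 8
D (Player 2): min(4, 8) = 4
Root (Player 1): max(6, 4) = 6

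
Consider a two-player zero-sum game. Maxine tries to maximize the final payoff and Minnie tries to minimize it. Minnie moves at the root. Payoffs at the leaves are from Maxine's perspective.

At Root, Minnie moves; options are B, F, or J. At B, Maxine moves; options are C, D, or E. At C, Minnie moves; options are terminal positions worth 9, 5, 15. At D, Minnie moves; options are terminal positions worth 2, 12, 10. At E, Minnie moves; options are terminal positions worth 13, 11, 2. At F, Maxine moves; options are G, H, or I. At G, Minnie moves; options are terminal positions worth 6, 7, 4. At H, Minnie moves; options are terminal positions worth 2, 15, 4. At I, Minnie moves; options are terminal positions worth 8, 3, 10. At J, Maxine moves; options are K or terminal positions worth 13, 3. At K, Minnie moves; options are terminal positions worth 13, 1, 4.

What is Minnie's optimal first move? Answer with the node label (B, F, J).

F

C (Minnie): min(9, 5, 15) = 5
D (Minnie): min(2, 12, 10) = 2
E (Minnie): min(13, 11, 2) = 2
B (Maxine): max(5, 2, 2) = 5
G (Minnie): min(6, 7, 4) = 4
H (Minnie): min(2, 15, 4) = 2
I (Minnie): min(8, 3, 10) = 3
F (Maxine): max(4, 2, 3) = 4
K (Minnie): min(13, 1, 4) = 1
J (Maxine): max(1, 13, 3) = 13
Root (Minnie): min(5, 4, 13) = 4
Minnie picks the child with the lowest value: F (value 4).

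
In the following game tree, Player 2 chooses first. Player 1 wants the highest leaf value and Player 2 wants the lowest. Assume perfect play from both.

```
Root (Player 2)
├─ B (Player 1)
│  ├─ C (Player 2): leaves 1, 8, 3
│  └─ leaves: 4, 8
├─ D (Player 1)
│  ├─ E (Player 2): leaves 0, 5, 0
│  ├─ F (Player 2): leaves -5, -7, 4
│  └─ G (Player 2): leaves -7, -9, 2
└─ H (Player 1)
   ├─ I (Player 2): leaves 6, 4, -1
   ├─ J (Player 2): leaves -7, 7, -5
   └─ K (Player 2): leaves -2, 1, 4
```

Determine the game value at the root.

C (Player 2): min(1, 8, 3) = 1
B (Player 1): max(1, 4, 8) = 8
E (Player 2): min(0, 5, 0) = 0
F (Player 2): min(-5, -7, 4) = -7
G (Player 2): min(-7, -9, 2) = -9
D (Player 1): max(0, -7, -9) = 0
I (Player 2): min(6, 4, -1) = -1
J (Player 2): min(-7, 7, -5) = -7
K (Player 2): min(-2, 1, 4) = -2
H (Player 1): max(-1, -7, -2) = -1
Root (Player 2): min(8, 0, -1) = -1

-1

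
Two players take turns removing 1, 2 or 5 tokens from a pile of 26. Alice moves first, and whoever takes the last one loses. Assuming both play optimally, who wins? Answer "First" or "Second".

Compute winning (W) and losing (L) positions by backward induction:
i:   0  1  2  3  4  5  6  7  8  9 10 11 12 13 14 15 16 17 18 19 20 21 22 23 24 25 26
     W  L  W  W  L  W  W  L  W  W  L  W  W  L  W  W  L  W  W  L  W  W  L  W  W  L  W
Position 26 is W, so the first player wins.

First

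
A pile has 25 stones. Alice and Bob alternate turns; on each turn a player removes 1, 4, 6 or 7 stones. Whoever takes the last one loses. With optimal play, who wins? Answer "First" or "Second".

Mark each pile size as W (mover wins) or L (mover loses):
i:   0  1  2  3  4  5  6  7  8  9 10 11 12 13 14 15 16 17 18 19 20 21 22 23 24 25
     W  L  W  L  W  W  L  W  W  W  W  L  W  W  L  W  L  W  W  L  W  W  W  W  L  W
Position 25 is W, so the first player wins.

First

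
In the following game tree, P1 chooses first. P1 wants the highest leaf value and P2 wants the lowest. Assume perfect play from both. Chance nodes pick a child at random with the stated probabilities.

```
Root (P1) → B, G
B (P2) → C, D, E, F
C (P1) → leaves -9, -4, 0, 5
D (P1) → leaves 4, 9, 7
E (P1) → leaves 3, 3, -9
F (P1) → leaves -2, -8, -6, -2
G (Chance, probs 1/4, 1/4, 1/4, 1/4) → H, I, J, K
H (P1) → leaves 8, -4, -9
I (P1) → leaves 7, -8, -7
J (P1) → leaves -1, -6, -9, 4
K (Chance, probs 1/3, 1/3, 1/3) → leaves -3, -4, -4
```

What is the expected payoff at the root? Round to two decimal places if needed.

C (P1): max(-9, -4, 0, 5) = 5
D (P1): max(4, 9, 7) = 9
E (P1): max(3, 3, -9) = 3
F (P1): max(-2, -8, -6, -2) = -2
B (P2): min(5, 9, 3, -2) = -2
H (P1): max(8, -4, -9) = 8
I (P1): max(7, -8, -7) = 7
J (P1): max(-1, -6, -9, 4) = 4
K (Chance): 1/3·-3 + 1/3·-4 + 1/3·-4 = -3.67
G (Chance): 1/4·8 + 1/4·7 + 1/4·4 + 1/4·-3.67 = 3.83
Root (P1): max(-2, 3.83) = 3.83

3.83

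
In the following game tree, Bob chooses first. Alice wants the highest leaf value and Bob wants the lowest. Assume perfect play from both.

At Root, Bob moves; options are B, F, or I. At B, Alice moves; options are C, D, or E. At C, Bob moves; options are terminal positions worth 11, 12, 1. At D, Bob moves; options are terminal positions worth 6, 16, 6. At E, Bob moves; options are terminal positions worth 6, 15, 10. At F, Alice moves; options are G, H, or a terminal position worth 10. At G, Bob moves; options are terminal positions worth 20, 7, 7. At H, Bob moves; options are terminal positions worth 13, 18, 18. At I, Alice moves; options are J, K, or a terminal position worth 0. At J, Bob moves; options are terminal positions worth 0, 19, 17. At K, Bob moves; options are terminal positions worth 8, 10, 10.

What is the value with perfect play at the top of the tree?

C (Bob): min(11, 12, 1) = 1
D (Bob): min(6, 16, 6) = 6
E (Bob): min(6, 15, 10) = 6
B (Alice): max(1, 6, 6) = 6
G (Bob): min(20, 7, 7) = 7
H (Bob): min(13, 18, 18) = 13
F (Alice): max(7, 13, 10) = 13
J (Bob): min(0, 19, 17) = 0
K (Bob): min(8, 10, 10) = 8
I (Alice): max(0, 8, 0) = 8
Root (Bob): min(6, 13, 8) = 6

6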